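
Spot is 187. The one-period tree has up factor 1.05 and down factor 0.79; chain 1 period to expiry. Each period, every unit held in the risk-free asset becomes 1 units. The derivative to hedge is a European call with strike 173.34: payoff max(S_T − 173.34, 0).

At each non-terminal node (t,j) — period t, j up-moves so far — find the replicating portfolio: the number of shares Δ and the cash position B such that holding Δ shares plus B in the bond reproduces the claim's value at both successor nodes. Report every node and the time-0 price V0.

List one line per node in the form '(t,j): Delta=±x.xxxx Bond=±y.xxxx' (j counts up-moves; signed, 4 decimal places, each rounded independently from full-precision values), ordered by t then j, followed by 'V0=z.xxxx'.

Since d<R<u, set p* = (R−d)/(u−d) = 0.8077; price each node as the discounted p*-expectation of its children.
At expiry t=1: V(1,0)=0.0000, V(1,1)=23.0100
(0,0): S=187.0000. Δ = (V_up−V_dn)/(S_up−S_dn) = (23.0100−0.0000)/(196.3500−147.7300) = 0.4733. V = [p*·23.0100 + (1−p*)·0.0000]/1 = 18.5850. B = V − Δ·S = -69.9150.
Check: Δ(0,0)·S0 + B(0,0) = 18.5850 = V0.

(0,0): Delta=0.4733 Bond=-69.9150
V0=18.5850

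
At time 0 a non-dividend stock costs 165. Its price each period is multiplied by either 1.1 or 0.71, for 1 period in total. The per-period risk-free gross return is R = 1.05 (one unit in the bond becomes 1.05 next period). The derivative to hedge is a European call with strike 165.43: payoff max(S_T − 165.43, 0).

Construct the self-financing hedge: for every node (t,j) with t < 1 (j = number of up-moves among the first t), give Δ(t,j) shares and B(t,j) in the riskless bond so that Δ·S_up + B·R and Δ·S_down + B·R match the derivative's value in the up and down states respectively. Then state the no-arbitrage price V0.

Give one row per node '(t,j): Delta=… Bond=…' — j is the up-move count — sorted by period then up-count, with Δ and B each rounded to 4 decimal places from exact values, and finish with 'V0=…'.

No-arbitrage ⇒ martingale measure with p* = (R−d)/(u−d) = 0.8718.
At expiry t=1: V(1,0)=0.0000, V(1,1)=16.0700
  t=0,j=0: stock 165.0000 → up 181.5000 (V=16.0700), down 117.1500 (V=0.0000). Price 13.3426; hedge Δ=0.2497, bond B=-27.8625.
The time-0 hedge costs 13.3426, which is the no-arbitrage price.

(0,0): Delta=0.2497 Bond=-27.8625
V0=13.3426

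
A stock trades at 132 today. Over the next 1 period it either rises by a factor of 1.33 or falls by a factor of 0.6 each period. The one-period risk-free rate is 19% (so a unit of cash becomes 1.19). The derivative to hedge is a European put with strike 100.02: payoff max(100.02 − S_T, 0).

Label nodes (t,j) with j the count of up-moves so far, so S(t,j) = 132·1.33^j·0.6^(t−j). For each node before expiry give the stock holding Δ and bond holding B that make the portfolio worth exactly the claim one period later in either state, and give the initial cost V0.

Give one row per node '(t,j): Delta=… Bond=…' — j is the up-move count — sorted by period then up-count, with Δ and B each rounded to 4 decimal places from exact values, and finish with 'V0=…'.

Risk-neutral probability p* = (R−d)/(u−d) = (1.19−0.6)/(1.33−0.6) = 0.8082.
Terminal values V(1,·): V(1,0)=20.8200, V(1,1)=0.0000
Node (0,0) S=132.0000: V=(p*·0.0000+(1−p*)·20.8200)/1.19=3.3554; Δ=(0.0000−20.8200)/(175.5600−79.2000)=-0.2161; B=V−Δ·S=31.8759
The time-0 hedge costs 3.3554, which is the no-arbitrage price.

(0,0): Delta=-0.2161 Bond=31.8759
V0=3.3554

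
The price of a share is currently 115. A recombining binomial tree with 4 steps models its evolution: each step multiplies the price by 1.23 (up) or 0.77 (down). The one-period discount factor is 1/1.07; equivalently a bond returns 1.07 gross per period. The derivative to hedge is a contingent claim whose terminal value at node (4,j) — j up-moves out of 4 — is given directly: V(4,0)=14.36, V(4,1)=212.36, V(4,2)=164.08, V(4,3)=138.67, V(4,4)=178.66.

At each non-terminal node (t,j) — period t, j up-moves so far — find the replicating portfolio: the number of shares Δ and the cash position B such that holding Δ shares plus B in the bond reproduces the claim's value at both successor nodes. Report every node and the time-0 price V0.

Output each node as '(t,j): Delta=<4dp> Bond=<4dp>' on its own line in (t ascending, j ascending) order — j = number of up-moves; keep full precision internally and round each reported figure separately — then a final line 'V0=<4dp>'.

Since d<R<u, set p* = (R−d)/(u−d) = 0.6522; price each node as the discounted p*-expectation of its children.
Terminal values V(4,·): V(4,0)=14.3600, V(4,1)=212.3600, V(4,2)=164.0800, V(4,3)=138.6700, V(4,4)=178.6600
Node (3,0) S=52.5013: V=(p*·212.3600+(1−p*)·14.3600)/1.07=134.1032; Δ=(212.3600−14.3600)/(64.5766−40.4260)=8.1986; B=V−Δ·S=-296.3316
Node (3,1) S=83.8657: V=(p*·164.0800+(1−p*)·212.3600)/1.07=169.0402; Δ=(164.0800−212.3600)/(103.1548−64.5766)=-1.2515; B=V−Δ·S=273.9967
Node (3,2) S=133.9673: V=(p*·138.6700+(1−p*)·164.0800)/1.07=137.8582; Δ=(138.6700−164.0800)/(164.7798−103.1548)=-0.4123; B=V−Δ·S=193.0973
Node (3,3) S=213.9997: V=(p*·178.6600+(1−p*)·138.6700)/1.07=153.9724; Δ=(178.6600−138.6700)/(263.2196−164.7798)=0.4062; B=V−Δ·S=67.0376
Node (2,0) S=68.1835: V=(p*·169.0402+(1−p*)·134.1032)/1.07=146.6245; Δ=(169.0402−134.1032)/(83.8657−52.5013)=1.1139; B=V−Δ·S=70.6745
Node (2,1) S=108.9165: V=(p*·137.8582+(1−p*)·169.0402)/1.07=138.9758; Δ=(137.8582−169.0402)/(133.9673−83.8657)=-0.6224; B=V−Δ·S=206.7629
Node (2,2) S=173.9835: V=(p*·153.9724+(1−p*)·137.8582)/1.07=138.6612; Δ=(153.9724−137.8582)/(213.9997−133.9673)=0.2013; B=V−Δ·S=103.6303
Node (1,0) S=88.5500: V=(p*·138.9758+(1−p*)·146.6245)/1.07=132.3703; Δ=(138.9758−146.6245)/(108.9165−68.1835)=-0.1878; B=V−Δ·S=148.9979
Node (1,1) S=141.4500: V=(p*·138.6612+(1−p*)·138.9758)/1.07=129.6921; Δ=(138.6612−138.9758)/(173.9835−108.9165)=-0.0048; B=V−Δ·S=130.3762
Node (0,0) S=115.0000: V=(p*·129.6921+(1−p*)·132.3703)/1.07=122.0782; Δ=(129.6921−132.3703)/(141.4500−88.5500)=-0.0506; B=V−Δ·S=127.9003
Each (Δ,B) replicates both successor values, so the strategy is self-financing and V0 is arbitrage-free.

(0,0): Delta=-0.0506 Bond=127.9003
(1,0): Delta=-0.1878 Bond=148.9979
(1,1): Delta=-0.0048 Bond=130.3762
(2,0): Delta=1.1139 Bond=70.6745
(2,1): Delta=-0.6224 Bond=206.7629
(2,2): Delta=0.2013 Bond=103.6303
(3,0): Delta=8.1986 Bond=-296.3316
(3,1): Delta=-1.2515 Bond=273.9967
(3,2): Delta=-0.4123 Bond=193.0973
(3,3): Delta=0.4062 Bond=67.0376
V0=122.0782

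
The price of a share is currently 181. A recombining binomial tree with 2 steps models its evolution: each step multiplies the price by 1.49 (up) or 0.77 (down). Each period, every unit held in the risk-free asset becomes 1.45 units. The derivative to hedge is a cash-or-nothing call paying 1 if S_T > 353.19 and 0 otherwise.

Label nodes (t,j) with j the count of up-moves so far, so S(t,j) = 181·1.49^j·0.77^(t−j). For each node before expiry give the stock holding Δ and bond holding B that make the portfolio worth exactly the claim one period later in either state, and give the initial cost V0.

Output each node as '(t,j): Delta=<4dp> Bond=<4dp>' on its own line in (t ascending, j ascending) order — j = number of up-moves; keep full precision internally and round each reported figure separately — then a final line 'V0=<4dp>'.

(0,0): Delta=0.0050 Bond=-0.4804
(1,0): Delta=0.0000 Bond=0.0000
(1,1): Delta=0.0051 Bond=-0.7375
V0=0.4242

The replicating-portfolio and risk-neutral prices coincide; use p* = (1.45−0.77)/(1.49−0.77) = 0.9444 for the latter.
At expiry t=2: V(2,0)=0.0000, V(2,1)=0.0000, V(2,2)=1.0000
(1,0): S=139.3700. Δ = (V_up−V_dn)/(S_up−S_dn) = (0.0000−0.0000)/(207.6613−107.3149) = 0.0000. V = [p*·0.0000 + (1−p*)·0.0000]/1.45 = 0.0000. B = V − Δ·S = 0.0000.
(1,1): S=269.6900. Δ = (V_up−V_dn)/(S_up−S_dn) = (1.0000−0.0000)/(401.8381−207.6613) = 0.0051. V = [p*·1.0000 + (1−p*)·0.0000]/1.45 = 0.6513. B = V − Δ·S = -0.7375.
(0,0): S=181.0000. Δ = (V_up−V_dn)/(S_up−S_dn) = (0.6513−0.0000)/(269.6900−139.3700) = 0.0050. V = [p*·0.6513 + (1−p*)·0.0000]/1.45 = 0.4242. B = V − Δ·S = -0.4804.
Self-financing check: at every node Δ·S+B equals the discounted successor values.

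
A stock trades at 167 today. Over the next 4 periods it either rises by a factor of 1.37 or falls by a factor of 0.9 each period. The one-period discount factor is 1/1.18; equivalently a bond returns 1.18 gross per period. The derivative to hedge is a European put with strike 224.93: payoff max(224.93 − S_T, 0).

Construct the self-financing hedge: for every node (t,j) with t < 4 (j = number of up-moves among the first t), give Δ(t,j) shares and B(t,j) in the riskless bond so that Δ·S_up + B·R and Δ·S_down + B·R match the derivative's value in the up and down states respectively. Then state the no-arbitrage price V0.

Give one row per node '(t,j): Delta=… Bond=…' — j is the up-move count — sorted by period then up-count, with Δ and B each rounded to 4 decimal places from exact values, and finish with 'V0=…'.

The replicating-portfolio and risk-neutral prices coincide; use p* = (1.18−0.9)/(1.37−0.9) = 0.5957 for the latter.
Terminal payoffs: V(4,0)=115.3613, V(4,1)=58.1421, V(4,2)=0.0000, V(4,3)=0.0000, V(4,4)=0.0000
  t=3,j=0: stock 121.7430 → up 166.7879 (V=58.1421), down 109.5687 (V=115.3613). Price 68.8756; hedge Δ=-1.0000, bond B=190.6186.
  t=3,j=1: stock 185.3199 → up 253.8883 (V=0.0000), down 166.7879 (V=58.1421). Price 19.9189; hedge Δ=-0.6675, bond B=143.6254.
  t=3,j=2: stock 282.0981 → up 386.4744 (V=0.0000), down 253.8883 (V=0.0000). Price 0.0000; hedge Δ=0.0000, bond B=0.0000.
  t=3,j=3: stock 429.4160 → up 588.2999 (V=0.0000), down 386.4744 (V=0.0000). Price 0.0000; hedge Δ=0.0000, bond B=0.0000.
  t=2,j=0: stock 135.2700 → up 185.3199 (V=19.9189), down 121.7430 (V=68.8756). Price 33.6525; hedge Δ=-0.7700, bond B=137.8158.
  t=2,j=1: stock 205.9110 → up 282.0981 (V=0.0000), down 185.3199 (V=19.9189). Price 6.8240; hedge Δ=-0.2058, bond B=49.2045.
  t=2,j=2: stock 313.4423 → up 429.4160 (V=0.0000), down 282.0981 (V=0.0000). Price 0.0000; hedge Δ=0.0000, bond B=0.0000.
  t=1,j=0: stock 150.3000 → up 205.9110 (V=6.8240), down 135.2700 (V=33.6525). Price 14.9742; hedge Δ=-0.3798, bond B=72.0560.
  t=1,j=1: stock 228.7900 → up 313.4423 (V=0.0000), down 205.9110 (V=6.8240). Price 2.3378; hedge Δ=-0.0635, bond B=16.8569.
  t=0,j=0: stock 167.0000 → up 228.7900 (V=2.3378), down 150.3000 (V=14.9742). Price 6.3103; hedge Δ=-0.1610, bond B=33.1962.
Self-financing check: at every node Δ·S+B equals the discounted successor values.

(0,0): Delta=-0.1610 Bond=33.1962
(1,0): Delta=-0.3798 Bond=72.0560
(1,1): Delta=-0.0635 Bond=16.8569
(2,0): Delta=-0.7700 Bond=137.8158
(2,1): Delta=-0.2058 Bond=49.2045
(2,2): Delta=0.0000 Bond=0.0000
(3,0): Delta=-1.0000 Bond=190.6186
(3,1): Delta=-0.6675 Bond=143.6254
(3,2): Delta=0.0000 Bond=0.0000
(3,3): Delta=0.0000 Bond=0.0000
V0=6.3103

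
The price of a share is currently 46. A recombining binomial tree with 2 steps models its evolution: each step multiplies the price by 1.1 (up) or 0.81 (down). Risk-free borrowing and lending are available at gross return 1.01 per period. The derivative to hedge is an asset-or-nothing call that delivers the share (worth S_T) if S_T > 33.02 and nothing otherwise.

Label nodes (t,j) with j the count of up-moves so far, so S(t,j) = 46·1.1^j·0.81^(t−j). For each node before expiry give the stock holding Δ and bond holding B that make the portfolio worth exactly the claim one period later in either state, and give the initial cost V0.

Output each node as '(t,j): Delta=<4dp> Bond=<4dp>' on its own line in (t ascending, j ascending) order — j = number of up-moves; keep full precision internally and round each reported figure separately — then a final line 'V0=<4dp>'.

(0,0): Delta=1.6952 Bond=-34.8277
(1,0): Delta=3.7931 Bond=-113.3447
(1,1): Delta=1.0000 Bond=0.0000
V0=43.1505

Since d<R<u, set p* = (R−d)/(u−d) = 0.6897; price each node as the discounted p*-expectation of its children.
Terminal values V(2,·): V(2,0)=0.0000, V(2,1)=40.9860, V(2,2)=55.6600
  t=1,j=0: stock 37.2600 → up 40.9860 (V=40.9860), down 30.1806 (V=0.0000). Price 27.9863; hedge Δ=3.7931, bond B=-113.3447.
  t=1,j=1: stock 50.6000 → up 55.6600 (V=55.6600), down 40.9860 (V=40.9860). Price 50.6000; hedge Δ=1.0000, bond B=0.0000.
  t=0,j=0: stock 46.0000 → up 50.6000 (V=50.6000), down 37.2600 (V=27.9863). Price 43.1505; hedge Δ=1.6952, bond B=-34.8277.
Check: Δ(0,0)·S0 + B(0,0) = 43.1505 = V0.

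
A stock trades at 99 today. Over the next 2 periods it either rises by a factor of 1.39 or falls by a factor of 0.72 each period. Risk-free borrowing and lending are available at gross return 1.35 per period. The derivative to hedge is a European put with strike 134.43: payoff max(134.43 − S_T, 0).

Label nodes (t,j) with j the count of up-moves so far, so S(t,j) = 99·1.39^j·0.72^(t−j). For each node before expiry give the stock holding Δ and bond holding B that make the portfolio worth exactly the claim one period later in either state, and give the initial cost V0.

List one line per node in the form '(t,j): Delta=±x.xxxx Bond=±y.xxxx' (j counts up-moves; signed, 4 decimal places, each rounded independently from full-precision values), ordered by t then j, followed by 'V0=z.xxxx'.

(0,0): Delta=-0.4031 Bond=42.2425
(1,0): Delta=-1.0000 Bond=99.5778
(1,1): Delta=-0.3834 Bond=54.3257
V0=2.3403

Since d<R<u, set p* = (R−d)/(u−d) = 0.9403; price each node as the discounted p*-expectation of its children.
Terminal values V(2,·): V(2,0)=83.1084, V(2,1)=35.3508, V(2,2)=0.0000
Node (1,0) S=71.2800: V=(p*·35.3508+(1−p*)·83.1084)/1.35=28.2978; Δ=(35.3508−83.1084)/(99.0792−51.3216)=-1.0000; B=V−Δ·S=99.5778
Node (1,1) S=137.6100: V=(p*·0.0000+(1−p*)·35.3508)/1.35=1.5633; Δ=(0.0000−35.3508)/(191.2779−99.0792)=-0.3834; B=V−Δ·S=54.3257
Node (0,0) S=99.0000: V=(p*·1.5633+(1−p*)·28.2978)/1.35=2.3403; Δ=(1.5633−28.2978)/(137.6100−71.2800)=-0.4031; B=V−Δ·S=42.2425
The time-0 hedge costs 2.3403, which is the no-arbitrage price.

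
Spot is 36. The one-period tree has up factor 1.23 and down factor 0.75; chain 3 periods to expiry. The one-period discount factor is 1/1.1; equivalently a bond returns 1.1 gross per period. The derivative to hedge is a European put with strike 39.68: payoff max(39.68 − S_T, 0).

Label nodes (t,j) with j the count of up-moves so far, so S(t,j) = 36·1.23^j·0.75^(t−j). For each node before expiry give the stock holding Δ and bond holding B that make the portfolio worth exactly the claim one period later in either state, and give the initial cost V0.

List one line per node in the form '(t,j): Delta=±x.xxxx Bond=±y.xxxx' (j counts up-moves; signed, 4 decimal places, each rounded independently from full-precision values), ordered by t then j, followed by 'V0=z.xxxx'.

(0,0): Delta=-0.3132 Bond=13.4198
(1,0): Delta=-0.9402 Bond=31.6933
(1,1): Delta=-0.1711 Bond=8.4729
(2,0): Delta=-1.0000 Bond=36.0727
(2,1): Delta=-0.9267 Bond=34.4132
(2,2): Delta=0.0000 Bond=0.0000
V0=2.1464

Risk-neutral probability p* = (R−d)/(u−d) = (1.1−0.75)/(1.23−0.75) = 0.7292.
At expiry t=3: V(3,0)=24.4925, V(3,1)=14.7725, V(3,2)=0.0000, V(3,3)=0.0000
Node (2,0) S=20.2500: V=(p*·14.7725+(1−p*)·24.4925)/1.1=15.8227; Δ=(14.7725−24.4925)/(24.9075−15.1875)=-1.0000; B=V−Δ·S=36.0727
Node (2,1) S=33.2100: V=(p*·0.0000+(1−p*)·14.7725)/1.1=3.6372; Δ=(0.0000−14.7725)/(40.8483−24.9075)=-0.9267; B=V−Δ·S=34.4132
Node (2,2) S=54.4644: V=(p*·0.0000+(1−p*)·0.0000)/1.1=0.0000; Δ=(0.0000−0.0000)/(66.9912−40.8483)=0.0000; B=V−Δ·S=0.0000
Node (1,0) S=27.0000: V=(p*·3.6372+(1−p*)·15.8227)/1.1=6.3067; Δ=(3.6372−15.8227)/(33.2100−20.2500)=-0.9402; B=V−Δ·S=31.6933
Node (1,1) S=44.2800: V=(p*·0.0000+(1−p*)·3.6372)/1.1=0.8955; Δ=(0.0000−3.6372)/(54.4644−33.2100)=-0.1711; B=V−Δ·S=8.4729
Node (0,0) S=36.0000: V=(p*·0.8955+(1−p*)·6.3067)/1.1=2.1464; Δ=(0.8955−6.3067)/(44.2800−27.0000)=-0.3132; B=V−Δ·S=13.4198
The time-0 hedge costs 2.1464, which is the no-arbitrage price.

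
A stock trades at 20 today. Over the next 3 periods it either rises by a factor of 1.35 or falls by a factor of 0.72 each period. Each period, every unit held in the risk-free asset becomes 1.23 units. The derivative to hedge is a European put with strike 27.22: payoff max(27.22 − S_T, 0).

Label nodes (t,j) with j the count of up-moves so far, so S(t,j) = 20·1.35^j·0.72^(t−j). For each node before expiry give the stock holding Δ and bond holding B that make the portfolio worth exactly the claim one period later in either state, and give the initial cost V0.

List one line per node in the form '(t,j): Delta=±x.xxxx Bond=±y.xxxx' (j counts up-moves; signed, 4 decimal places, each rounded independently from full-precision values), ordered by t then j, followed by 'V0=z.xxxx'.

The replicating-portfolio and risk-neutral prices coincide; use p* = (1.23−0.72)/(1.35−0.72) = 0.8095 for the latter.
At expiry t=3: V(3,0)=19.7550, V(3,1)=13.2232, V(3,2)=0.9760, V(3,3)=0.0000
Node (2,0) S=10.3680: V=(p*·13.2232+(1−p*)·19.7550)/1.23=11.7621; Δ=(13.2232−19.7550)/(13.9968−7.4650)=-1.0000; B=V−Δ·S=22.1301
Node (2,1) S=19.4400: V=(p*·0.9760+(1−p*)·13.2232)/1.23=2.6901; Δ=(0.9760−13.2232)/(26.2440−13.9968)=-1.0000; B=V−Δ·S=22.1301
Node (2,2) S=36.4500: V=(p*·0.0000+(1−p*)·0.9760)/1.23=0.1511; Δ=(0.0000−0.9760)/(49.2075−26.2440)=-0.0425; B=V−Δ·S=1.7003
Node (1,0) S=14.4000: V=(p*·2.6901+(1−p*)·11.7621)/1.23=3.5919; Δ=(2.6901−11.7621)/(19.4400−10.3680)=-1.0000; B=V−Δ·S=17.9919
Node (1,1) S=27.0000: V=(p*·0.1511+(1−p*)·2.6901)/1.23=0.5161; Δ=(0.1511−2.6901)/(36.4500−19.4400)=-0.1493; B=V−Δ·S=4.5461
Node (0,0) S=20.0000: V=(p*·0.5161+(1−p*)·3.5919)/1.23=0.8959; Δ=(0.5161−3.5919)/(27.0000−14.4000)=-0.2441; B=V−Δ·S=5.7782
Self-financing check: at every node Δ·S+B equals the discounted successor values.

(0,0): Delta=-0.2441 Bond=5.7782
(1,0): Delta=-1.0000 Bond=17.9919
(1,1): Delta=-0.1493 Bond=4.5461
(2,0): Delta=-1.0000 Bond=22.1301
(2,1): Delta=-1.0000 Bond=22.1301
(2,2): Delta=-0.0425 Bond=1.7003
V0=0.8959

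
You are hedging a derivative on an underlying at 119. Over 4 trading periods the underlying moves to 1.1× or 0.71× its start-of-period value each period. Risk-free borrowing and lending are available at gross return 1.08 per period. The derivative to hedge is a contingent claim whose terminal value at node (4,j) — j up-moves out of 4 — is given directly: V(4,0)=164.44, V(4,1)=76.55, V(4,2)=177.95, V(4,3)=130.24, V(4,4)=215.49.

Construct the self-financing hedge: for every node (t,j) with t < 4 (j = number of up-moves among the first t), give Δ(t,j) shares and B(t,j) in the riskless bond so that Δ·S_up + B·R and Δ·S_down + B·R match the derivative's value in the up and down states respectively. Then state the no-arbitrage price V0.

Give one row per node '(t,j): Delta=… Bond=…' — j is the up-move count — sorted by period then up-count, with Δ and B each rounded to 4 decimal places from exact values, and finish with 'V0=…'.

(0,0): Delta=1.1449 Bond=10.7246
(1,0): Delta=-0.8666 Bond=181.5359
(1,1): Delta=1.2151 Bond=2.3960
(2,0): Delta=3.6290 Bond=-73.6203
(2,1): Delta=-1.0234 Bond=210.6360
(2,2): Delta=1.2932 Bond=-8.6582
(3,0): Delta=-5.2912 Bond=300.4119
(3,1): Delta=3.9402 Bond=-100.0463
(3,2): Delta=-1.1966 Bond=245.1914
(3,3): Delta=1.3801 Bond=-23.1099
V0=146.9714

Under the risk-neutral measure, an up-move has probability p* = (R−d)/(u−d) = 0.9487 and values discount at R = 1.08.
Terminal values V(4,·): V(4,0)=164.4400, V(4,1)=76.5500, V(4,2)=177.9500, V(4,3)=130.2400, V(4,4)=215.4900
Node (3,0) S=42.5914: V=(p*·76.5500+(1−p*)·164.4400)/1.08=75.0529; Δ=(76.5500−164.4400)/(46.8505−30.2399)=-5.2912; B=V−Δ·S=300.4119
Node (3,1) S=65.9867: V=(p*·177.9500+(1−p*)·76.5500)/1.08=159.9537; Δ=(177.9500−76.5500)/(72.5854−46.8505)=3.9402; B=V−Δ·S=-100.0463
Node (3,2) S=102.2329: V=(p*·130.2400+(1−p*)·177.9500)/1.08=122.8580; Δ=(130.2400−177.9500)/(112.4562−72.5854)=-1.1966; B=V−Δ·S=245.1914
Node (3,3) S=158.3890: V=(p*·215.4900+(1−p*)·130.2400)/1.08=195.4798; Δ=(215.4900−130.2400)/(174.2279−112.4562)=1.3801; B=V−Δ·S=-23.1099
Node (2,0) S=59.9879: V=(p*·159.9537+(1−p*)·75.0529)/1.08=144.0739; Δ=(159.9537−75.0529)/(65.9867−42.5914)=3.6290; B=V−Δ·S=-73.6203
Node (2,1) S=92.9390: V=(p*·122.8580+(1−p*)·159.9537)/1.08=115.5189; Δ=(122.8580−159.9537)/(102.2329−65.9867)=-1.0234; B=V−Δ·S=210.6360
Node (2,2) S=143.9900: V=(p*·195.4798+(1−p*)·122.8580)/1.08=177.5515; Δ=(195.4798−122.8580)/(158.3890−102.2329)=1.2932; B=V−Δ·S=-8.6582
Node (1,0) S=84.4900: V=(p*·115.5189+(1−p*)·144.0739)/1.08=108.3178; Δ=(115.5189−144.0739)/(92.9390−59.9879)=-0.8666; B=V−Δ·S=181.5359
Node (1,1) S=130.9000: V=(p*·177.5515+(1−p*)·115.5189)/1.08=161.4540; Δ=(177.5515−115.5189)/(143.9900−92.9390)=1.2151; B=V−Δ·S=2.3960
Node (0,0) S=119.0000: V=(p*·161.4540+(1−p*)·108.3178)/1.08=146.9714; Δ=(161.4540−108.3178)/(130.9000−84.4900)=1.1449; B=V−Δ·S=10.7246
Each (Δ,B) replicates both successor values, so the strategy is self-financing and V0 is arbitrage-free.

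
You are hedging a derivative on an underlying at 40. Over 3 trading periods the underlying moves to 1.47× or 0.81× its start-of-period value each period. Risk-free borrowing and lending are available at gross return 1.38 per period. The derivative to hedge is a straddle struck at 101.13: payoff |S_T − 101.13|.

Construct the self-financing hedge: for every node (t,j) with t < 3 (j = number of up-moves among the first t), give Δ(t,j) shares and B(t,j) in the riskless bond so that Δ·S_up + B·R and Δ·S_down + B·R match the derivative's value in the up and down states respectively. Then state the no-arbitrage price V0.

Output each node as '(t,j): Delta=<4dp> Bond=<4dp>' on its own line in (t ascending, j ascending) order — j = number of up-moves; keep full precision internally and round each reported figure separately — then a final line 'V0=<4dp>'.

Since d<R<u, set p* = (R−d)/(u−d) = 0.8636; price each node as the discounted p*-expectation of its children.
Terminal values V(3,·): V(3,0)=79.8724, V(3,1)=62.5513, V(3,2)=31.1168, V(3,3)=25.9309
(2,0): S=26.2440. Δ = (V_up−V_dn)/(S_up−S_dn) = (62.5513−79.8724)/(38.5787−21.2576) = -1.0000. V = [p*·62.5513 + (1−p*)·79.8724]/1.38 = 47.0386. B = V − Δ·S = 73.2826.
(2,1): S=47.6280. Δ = (V_up−V_dn)/(S_up−S_dn) = (31.1168−62.5513)/(70.0132−38.5787) = -1.0000. V = [p*·31.1168 + (1−p*)·62.5513]/1.38 = 25.6546. B = V − Δ·S = 73.2826.
(2,2): S=86.4360. Δ = (V_up−V_dn)/(S_up−S_dn) = (25.9309−31.1168)/(127.0609−70.0132) = -0.0909. V = [p*·25.9309 + (1−p*)·31.1168]/1.38 = 19.3030. B = V − Δ·S = 27.1604.
(1,0): S=32.4000. Δ = (V_up−V_dn)/(S_up−S_dn) = (25.6546−47.0386)/(47.6280−26.2440) = -1.0000. V = [p*·25.6546 + (1−p*)·47.0386]/1.38 = 20.7033. B = V − Δ·S = 53.1033.
(1,1): S=58.8000. Δ = (V_up−V_dn)/(S_up−S_dn) = (19.3030−25.6546)/(86.4360−47.6280) = -0.1637. V = [p*·19.3030 + (1−p*)·25.6546]/1.38 = 14.6153. B = V − Δ·S = 24.2390.
(0,0): S=40.0000. Δ = (V_up−V_dn)/(S_up−S_dn) = (14.6153−20.7033)/(58.8000−32.4000) = -0.2306. V = [p*·14.6153 + (1−p*)·20.7033]/1.38 = 11.1924. B = V − Δ·S = 20.4167.
Each (Δ,B) replicates both successor values, so the strategy is self-financing and V0 is arbitrage-free.

(0,0): Delta=-0.2306 Bond=20.4167
(1,0): Delta=-1.0000 Bond=53.1033
(1,1): Delta=-0.1637 Bond=24.2390
(2,0): Delta=-1.0000 Bond=73.2826
(2,1): Delta=-1.0000 Bond=73.2826
(2,2): Delta=-0.0909 Bond=27.1604
V0=11.1924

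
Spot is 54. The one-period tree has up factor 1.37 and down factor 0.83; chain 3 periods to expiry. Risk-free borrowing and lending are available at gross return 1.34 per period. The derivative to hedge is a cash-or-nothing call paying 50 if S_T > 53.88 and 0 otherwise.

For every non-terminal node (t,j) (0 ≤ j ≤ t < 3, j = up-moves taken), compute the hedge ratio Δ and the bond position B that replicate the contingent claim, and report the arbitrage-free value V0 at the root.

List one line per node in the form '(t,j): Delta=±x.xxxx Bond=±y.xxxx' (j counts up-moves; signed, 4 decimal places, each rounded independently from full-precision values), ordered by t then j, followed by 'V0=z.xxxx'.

(0,0): Delta=0.1002 Bond=15.1839
(1,0): Delta=1.4560 Bond=-40.4223
(1,1): Delta=0.0519 Bond=23.9211
(2,0): Delta=0.0000 Bond=0.0000
(2,1): Delta=1.5079 Bond=-57.3521
(2,2): Delta=0.0000 Bond=37.3134
V0=20.5952

Since d<R<u, set p* = (R−d)/(u−d) = 0.9444; price each node as the discounted p*-expectation of its children.
Terminal values V(3,·): V(3,0)=0.0000, V(3,1)=0.0000, V(3,2)=50.0000, V(3,3)=50.0000
  t=2,j=0: stock 37.2006 → up 50.9648 (V=0.0000), down 30.8765 (V=0.0000). Price 0.0000; hedge Δ=0.0000, bond B=0.0000.
  t=2,j=1: stock 61.4034 → up 84.1227 (V=50.0000), down 50.9648 (V=0.0000). Price 35.2405; hedge Δ=1.5079, bond B=-57.3521.
  t=2,j=2: stock 101.3526 → up 138.8531 (V=50.0000), down 84.1227 (V=50.0000). Price 37.3134; hedge Δ=0.0000, bond B=37.3134.
  t=1,j=0: stock 44.8200 → up 61.4034 (V=35.2405), down 37.2006 (V=0.0000). Price 24.8378; hedge Δ=1.4560, bond B=-40.4223.
  t=1,j=1: stock 73.9800 → up 101.3526 (V=37.3134), down 61.4034 (V=35.2405). Price 27.7599; hedge Δ=0.0519, bond B=23.9211.
  t=0,j=0: stock 54.0000 → up 73.9800 (V=27.7599), down 44.8200 (V=24.8378). Price 20.5952; hedge Δ=0.1002, bond B=15.1839.
Self-financing check: at every node Δ·S+B equals the discounted successor values.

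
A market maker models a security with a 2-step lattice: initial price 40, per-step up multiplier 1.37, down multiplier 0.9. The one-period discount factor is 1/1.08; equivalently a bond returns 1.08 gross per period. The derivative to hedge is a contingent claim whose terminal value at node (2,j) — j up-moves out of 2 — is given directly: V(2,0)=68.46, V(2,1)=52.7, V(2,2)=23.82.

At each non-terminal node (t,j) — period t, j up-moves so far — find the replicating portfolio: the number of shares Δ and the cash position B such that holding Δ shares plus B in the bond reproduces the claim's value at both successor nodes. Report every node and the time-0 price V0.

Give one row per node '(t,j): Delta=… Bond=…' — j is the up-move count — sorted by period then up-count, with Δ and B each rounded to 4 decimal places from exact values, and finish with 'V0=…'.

(0,0): Delta=-1.0237 Bond=87.6412
(1,0): Delta=-0.9314 Bond=91.3322
(1,1): Delta=-1.1213 Bond=100.0020
V0=46.6942

No-arbitrage ⇒ martingale measure with p* = (R−d)/(u−d) = 0.3830.
At expiry t=2: V(2,0)=68.4600, V(2,1)=52.7000, V(2,2)=23.8200
(1,0): S=36.0000. Δ = (V_up−V_dn)/(S_up−S_dn) = (52.7000−68.4600)/(49.3200−32.4000) = -0.9314. V = [p*·52.7000 + (1−p*)·68.4600]/1.08 = 57.8002. B = V − Δ·S = 91.3322.
(1,1): S=54.8000. Δ = (V_up−V_dn)/(S_up−S_dn) = (23.8200−52.7000)/(75.0760−49.3200) = -1.1213. V = [p*·23.8200 + (1−p*)·52.7000]/1.08 = 38.5552. B = V − Δ·S = 100.0020.
(0,0): S=40.0000. Δ = (V_up−V_dn)/(S_up−S_dn) = (38.5552−57.8002)/(54.8000−36.0000) = -1.0237. V = [p*·38.5552 + (1−p*)·57.8002]/1.08 = 46.6942. B = V − Δ·S = 87.6412.
Self-financing check: at every node Δ·S+B equals the discounted successor values.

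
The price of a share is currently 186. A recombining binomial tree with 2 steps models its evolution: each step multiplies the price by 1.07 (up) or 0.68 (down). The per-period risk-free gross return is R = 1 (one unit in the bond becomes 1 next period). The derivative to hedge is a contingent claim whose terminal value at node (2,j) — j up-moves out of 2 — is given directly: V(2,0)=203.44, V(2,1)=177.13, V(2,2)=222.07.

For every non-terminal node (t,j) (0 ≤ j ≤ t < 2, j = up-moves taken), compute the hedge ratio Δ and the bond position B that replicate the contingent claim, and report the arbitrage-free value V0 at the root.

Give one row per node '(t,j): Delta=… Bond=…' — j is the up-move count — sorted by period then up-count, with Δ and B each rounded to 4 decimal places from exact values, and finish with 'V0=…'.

(0,0): Delta=0.4432 Bond=125.7932
(1,0): Delta=-0.5334 Bond=249.3138
(1,1): Delta=0.5790 Bond=98.7731
V0=208.2331

No-arbitrage ⇒ martingale measure with p* = (R−d)/(u−d) = 0.8205.
Terminal values V(2,·): V(2,0)=203.4400, V(2,1)=177.1300, V(2,2)=222.0700
  t=1,j=0: stock 126.4800 → up 135.3336 (V=177.1300), down 86.0064 (V=203.4400). Price 181.8523; hedge Δ=-0.5334, bond B=249.3138.
  t=1,j=1: stock 199.0200 → up 212.9514 (V=222.0700), down 135.3336 (V=177.1300). Price 214.0038; hedge Δ=0.5790, bond B=98.7731.
  t=0,j=0: stock 186.0000 → up 199.0200 (V=214.0038), down 126.4800 (V=181.8523). Price 208.2331; hedge Δ=0.4432, bond B=125.7932.
Each (Δ,B) replicates both successor values, so the strategy is self-financing and V0 is arbitrage-free.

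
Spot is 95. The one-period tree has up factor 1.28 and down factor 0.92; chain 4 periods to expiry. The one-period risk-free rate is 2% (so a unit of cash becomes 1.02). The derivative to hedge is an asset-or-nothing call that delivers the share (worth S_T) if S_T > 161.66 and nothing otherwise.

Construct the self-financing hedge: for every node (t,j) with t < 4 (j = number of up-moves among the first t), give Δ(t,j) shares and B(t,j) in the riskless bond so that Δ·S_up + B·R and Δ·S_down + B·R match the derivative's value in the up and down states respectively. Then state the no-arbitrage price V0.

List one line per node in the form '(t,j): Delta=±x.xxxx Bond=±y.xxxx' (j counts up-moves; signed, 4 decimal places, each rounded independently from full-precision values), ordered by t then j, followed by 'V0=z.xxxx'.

Since d<R<u, set p* = (R−d)/(u−d) = 0.2778; price each node as the discounted p*-expectation of its children.
At expiry t=4: V(4,0)=0.0000, V(4,1)=0.0000, V(4,2)=0.0000, V(4,3)=183.2911, V(4,4)=255.0137
  t=3,j=0: stock 73.9754 → up 94.6885 (V=0.0000), down 68.0573 (V=0.0000). Price 0.0000; hedge Δ=0.0000, bond B=0.0000.
  t=3,j=1: stock 102.9222 → up 131.7405 (V=0.0000), down 94.6885 (V=0.0000). Price 0.0000; hedge Δ=0.0000, bond B=0.0000.
  t=3,j=2: stock 143.1962 → up 183.2911 (V=183.2911), down 131.7405 (V=0.0000). Price 49.9159; hedge Δ=3.5556, bond B=-459.2260.
  t=3,j=3: stock 199.2294 → up 255.0137 (V=255.0137), down 183.2911 (V=183.2911). Price 199.2294; hedge Δ=1.0000, bond B=0.0000.
  t=2,j=0: stock 80.4080 → up 102.9222 (V=0.0000), down 73.9754 (V=0.0000). Price 0.0000; hedge Δ=0.0000, bond B=0.0000.
  t=2,j=1: stock 111.8720 → up 143.1962 (V=49.9159), down 102.9222 (V=0.0000). Price 13.5936; hedge Δ=1.2394, bond B=-125.0616.
  t=2,j=2: stock 155.6480 → up 199.2294 (V=199.2294), down 143.1962 (V=49.9159). Price 89.5999; hedge Δ=2.6647, bond B=-325.1600.
  t=1,j=0: stock 87.4000 → up 111.8720 (V=13.5936), down 80.4080 (V=0.0000). Price 3.7020; hedge Δ=0.4320, bond B=-34.0582.
  t=1,j=1: stock 121.6000 → up 155.6480 (V=89.5999), down 111.8720 (V=13.5936). Price 34.0260; hedge Δ=1.7363, bond B=-177.1024.
  t=0,j=0: stock 95.0000 → up 121.6000 (V=34.0260), down 87.4000 (V=3.7020). Price 11.8876; hedge Δ=0.8867, bond B=-72.3458.
Self-financing check: at every node Δ·S+B equals the discounted successor values.

(0,0): Delta=0.8867 Bond=-72.3458
(1,0): Delta=0.4320 Bond=-34.0582
(1,1): Delta=1.7363 Bond=-177.1024
(2,0): Delta=0.0000 Bond=0.0000
(2,1): Delta=1.2394 Bond=-125.0616
(2,2): Delta=2.6647 Bond=-325.1600
(3,0): Delta=0.0000 Bond=0.0000
(3,1): Delta=0.0000 Bond=0.0000
(3,2): Delta=3.5556 Bond=-459.2260
(3,3): Delta=1.0000 Bond=0.0000
V0=11.8876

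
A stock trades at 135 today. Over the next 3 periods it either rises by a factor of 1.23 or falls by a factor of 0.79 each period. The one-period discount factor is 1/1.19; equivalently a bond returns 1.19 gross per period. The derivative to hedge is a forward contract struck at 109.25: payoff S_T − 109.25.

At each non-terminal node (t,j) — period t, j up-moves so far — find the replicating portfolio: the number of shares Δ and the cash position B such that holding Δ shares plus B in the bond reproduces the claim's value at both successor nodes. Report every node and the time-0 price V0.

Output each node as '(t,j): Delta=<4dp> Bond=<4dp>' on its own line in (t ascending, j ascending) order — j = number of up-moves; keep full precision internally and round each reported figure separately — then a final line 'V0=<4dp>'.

No-arbitrage ⇒ martingale measure with p* = (R−d)/(u−d) = 0.9091.
Payoff layer (t=3): V(3,0)=-42.6897, V(3,1)=-5.6182, V(3,2)=52.1008, V(3,3)=141.9670
  t=2,j=0: stock 84.2535 → up 103.6318 (V=-5.6182), down 66.5603 (V=-42.6897). Price -7.5532; hedge Δ=1.0000, bond B=-91.8067.
  t=2,j=1: stock 131.1795 → up 161.3508 (V=52.1008), down 103.6318 (V=-5.6182). Price 39.3728; hedge Δ=1.0000, bond B=-91.8067.
  t=2,j=2: stock 204.2415 → up 251.2170 (V=141.9670), down 161.3508 (V=52.1008). Price 112.4348; hedge Δ=1.0000, bond B=-91.8067.
  t=1,j=0: stock 106.6500 → up 131.1795 (V=39.3728), down 84.2535 (V=-7.5532). Price 29.5015; hedge Δ=1.0000, bond B=-77.1485.
  t=1,j=1: stock 166.0500 → up 204.2415 (V=112.4348), down 131.1795 (V=39.3728). Price 88.9015; hedge Δ=1.0000, bond B=-77.1485.
  t=0,j=0: stock 135.0000 → up 166.0500 (V=88.9015), down 106.6500 (V=29.5015). Price 70.1693; hedge Δ=1.0000, bond B=-64.8307.
Check: Δ(0,0)·S0 + B(0,0) = 70.1693 = V0.

(0,0): Delta=1.0000 Bond=-64.8307
(1,0): Delta=1.0000 Bond=-77.1485
(1,1): Delta=1.0000 Bond=-77.1485
(2,0): Delta=1.0000 Bond=-91.8067
(2,1): Delta=1.0000 Bond=-91.8067
(2,2): Delta=1.0000 Bond=-91.8067
V0=70.1693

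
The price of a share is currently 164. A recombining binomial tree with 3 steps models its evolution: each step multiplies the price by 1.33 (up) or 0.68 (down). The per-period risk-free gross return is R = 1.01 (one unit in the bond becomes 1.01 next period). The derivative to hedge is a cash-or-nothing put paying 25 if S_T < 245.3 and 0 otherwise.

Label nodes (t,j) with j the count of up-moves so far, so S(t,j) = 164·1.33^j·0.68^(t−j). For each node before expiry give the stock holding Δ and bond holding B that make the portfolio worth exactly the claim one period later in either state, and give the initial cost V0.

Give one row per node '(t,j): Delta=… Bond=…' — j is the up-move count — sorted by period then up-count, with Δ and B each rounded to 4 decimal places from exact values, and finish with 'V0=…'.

(0,0): Delta=-0.0593 Bond=30.8077
(1,0): Delta=0.0000 Bond=24.5074
(1,1): Delta=-0.0886 Bond=37.5239
(2,0): Delta=0.0000 Bond=24.7525
(2,1): Delta=0.0000 Bond=24.7525
(2,2): Delta=-0.1326 Bond=50.6474
V0=21.0895

The replicating-portfolio and risk-neutral prices coincide; use p* = (1.01−0.68)/(1.33−0.68) = 0.5077 for the latter.
Terminal values V(3,·): V(3,0)=25.0000, V(3,1)=25.0000, V(3,2)=25.0000, V(3,3)=0.0000
  t=2,j=0: stock 75.8336 → up 100.8587 (V=25.0000), down 51.5668 (V=25.0000). Price 24.7525; hedge Δ=0.0000, bond B=24.7525.
  t=2,j=1: stock 148.3216 → up 197.2677 (V=25.0000), down 100.8587 (V=25.0000). Price 24.7525; hedge Δ=0.0000, bond B=24.7525.
  t=2,j=2: stock 290.0996 → up 385.8325 (V=0.0000), down 197.2677 (V=25.0000). Price 12.1858; hedge Δ=-0.1326, bond B=50.6474.
  t=1,j=0: stock 111.5200 → up 148.3216 (V=24.7525), down 75.8336 (V=24.7525). Price 24.5074; hedge Δ=0.0000, bond B=24.5074.
  t=1,j=1: stock 218.1200 → up 290.0996 (V=12.1858), down 148.3216 (V=24.7525). Price 18.1906; hedge Δ=-0.0886, bond B=37.5239.
  t=0,j=0: stock 164.0000 → up 218.1200 (V=18.1906), down 111.5200 (V=24.5074). Price 21.0895; hedge Δ=-0.0593, bond B=30.8077.
Check: Δ(0,0)·S0 + B(0,0) = 21.0895 = V0.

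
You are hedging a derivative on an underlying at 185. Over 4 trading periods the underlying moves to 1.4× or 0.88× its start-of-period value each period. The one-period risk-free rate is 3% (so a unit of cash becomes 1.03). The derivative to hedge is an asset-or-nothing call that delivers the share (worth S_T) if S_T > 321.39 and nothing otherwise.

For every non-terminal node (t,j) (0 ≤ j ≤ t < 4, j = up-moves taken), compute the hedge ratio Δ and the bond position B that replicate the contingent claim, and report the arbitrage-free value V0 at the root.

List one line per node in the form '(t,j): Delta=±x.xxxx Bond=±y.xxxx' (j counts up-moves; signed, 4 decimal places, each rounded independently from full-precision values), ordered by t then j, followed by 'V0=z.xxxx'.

(0,0): Delta=0.8151 Bond=-119.3066
(1,0): Delta=0.4139 Bond=-57.5681
(1,1): Delta=1.4372 Bond=-284.0027
(2,0): Delta=0.0000 Bond=0.0000
(2,1): Delta=1.0556 Bond=-205.5565
(2,2): Delta=2.0288 Bond=-507.0395
(3,0): Delta=0.0000 Bond=0.0000
(3,1): Delta=0.0000 Bond=0.0000
(3,2): Delta=2.6923 Bond=-733.9739
(3,3): Delta=1.0000 Bond=0.0000
V0=31.4872

Risk-neutral probability p* = (R−d)/(u−d) = (1.03−0.88)/(1.4−0.88) = 0.2885.
Terminal values V(4,·): V(4,0)=0.0000, V(4,1)=0.0000, V(4,2)=0.0000, V(4,3)=446.7232, V(4,4)=710.6960
(3,0): S=126.0723. Δ = (V_up−V_dn)/(S_up−S_dn) = (0.0000−0.0000)/(176.5012−110.9436) = 0.0000. V = [p*·0.0000 + (1−p*)·0.0000]/1.03 = 0.0000. B = V − Δ·S = 0.0000.
(3,1): S=200.5696. Δ = (V_up−V_dn)/(S_up−S_dn) = (0.0000−0.0000)/(280.7974−176.5012) = 0.0000. V = [p*·0.0000 + (1−p*)·0.0000]/1.03 = 0.0000. B = V − Δ·S = 0.0000.
(3,2): S=319.0880. Δ = (V_up−V_dn)/(S_up−S_dn) = (446.7232−0.0000)/(446.7232−280.7974) = 2.6923. V = [p*·446.7232 + (1−p*)·0.0000]/1.03 = 125.1092. B = V − Δ·S = -733.9739.
(3,3): S=507.6400. Δ = (V_up−V_dn)/(S_up−S_dn) = (710.6960−446.7232)/(710.6960−446.7232) = 1.0000. V = [p*·710.6960 + (1−p*)·446.7232]/1.03 = 507.6400. B = V − Δ·S = 0.0000.
(2,0): S=143.2640. Δ = (V_up−V_dn)/(S_up−S_dn) = (0.0000−0.0000)/(200.5696−126.0723) = 0.0000. V = [p*·0.0000 + (1−p*)·0.0000]/1.03 = 0.0000. B = V − Δ·S = 0.0000.
(2,1): S=227.9200. Δ = (V_up−V_dn)/(S_up−S_dn) = (125.1092−0.0000)/(319.0880−200.5696) = 1.0556. V = [p*·125.1092 + (1−p*)·0.0000]/1.03 = 35.0380. B = V − Δ·S = -205.5565.
(2,2): S=362.6000. Δ = (V_up−V_dn)/(S_up−S_dn) = (507.6400−125.1092)/(507.6400−319.0880) = 2.0288. V = [p*·507.6400 + (1−p*)·125.1092]/1.03 = 228.5967. B = V − Δ·S = -507.0395.
(1,0): S=162.8000. Δ = (V_up−V_dn)/(S_up−S_dn) = (35.0380−0.0000)/(227.9200−143.2640) = 0.4139. V = [p*·35.0380 + (1−p*)·0.0000]/1.03 = 9.8127. B = V − Δ·S = -57.5681.
(1,1): S=259.0000. Δ = (V_up−V_dn)/(S_up−S_dn) = (228.5967−35.0380)/(362.6000−227.9200) = 1.4372. V = [p*·228.5967 + (1−p*)·35.0380]/1.03 = 88.2255. B = V − Δ·S = -284.0027.
(0,0): S=185.0000. Δ = (V_up−V_dn)/(S_up−S_dn) = (88.2255−9.8127)/(259.0000−162.8000) = 0.8151. V = [p*·88.2255 + (1−p*)·9.8127]/1.03 = 31.4872. B = V − Δ·S = -119.3066.
Each (Δ,B) replicates both successor values, so the strategy is self-financing and V0 is arbitrage-free.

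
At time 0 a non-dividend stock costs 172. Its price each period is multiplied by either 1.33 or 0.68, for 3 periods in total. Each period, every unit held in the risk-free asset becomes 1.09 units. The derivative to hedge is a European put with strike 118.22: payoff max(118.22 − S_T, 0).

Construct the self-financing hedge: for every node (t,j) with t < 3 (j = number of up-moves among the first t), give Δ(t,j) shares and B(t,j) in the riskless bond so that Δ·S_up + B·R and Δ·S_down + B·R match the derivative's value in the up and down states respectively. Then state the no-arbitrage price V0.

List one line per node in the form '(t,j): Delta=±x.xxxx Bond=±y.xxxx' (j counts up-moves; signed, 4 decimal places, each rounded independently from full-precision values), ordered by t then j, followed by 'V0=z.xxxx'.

Risk-neutral probability p* = (R−d)/(u−d) = (1.09−0.68)/(1.33−0.68) = 0.6308.
Payoff layer (t=3): V(3,0)=64.1377, V(3,1)=12.4414, V(3,2)=0.0000, V(3,3)=0.0000
  t=2,j=0: stock 79.5328 → up 105.7786 (V=12.4414), down 54.0823 (V=64.1377). Price 28.9259; hedge Δ=-1.0000, bond B=108.4587.
  t=2,j=1: stock 155.5568 → up 206.8905 (V=0.0000), down 105.7786 (V=12.4414). Price 4.2144; hedge Δ=-0.1230, bond B=23.3550.
  t=2,j=2: stock 304.2508 → up 404.6536 (V=0.0000), down 206.8905 (V=0.0000). Price 0.0000; hedge Δ=0.0000, bond B=0.0000.
  t=1,j=0: stock 116.9600 → up 155.5568 (V=4.2144), down 79.5328 (V=28.9259). Price 12.2373; hedge Δ=-0.3250, bond B=50.2550.
  t=1,j=1: stock 228.7600 → up 304.2508 (V=0.0000), down 155.5568 (V=4.2144). Price 1.4276; hedge Δ=-0.0283, bond B=7.9114.
  t=0,j=0: stock 172.0000 → up 228.7600 (V=1.4276), down 116.9600 (V=12.2373). Price 4.9715; hedge Δ=-0.0967, bond B=21.6018.
Self-financing check: at every node Δ·S+B equals the discounted successor values.

(0,0): Delta=-0.0967 Bond=21.6018
(1,0): Delta=-0.3250 Bond=50.2550
(1,1): Delta=-0.0283 Bond=7.9114
(2,0): Delta=-1.0000 Bond=108.4587
(2,1): Delta=-0.1230 Bond=23.3550
(2,2): Delta=0.0000 Bond=0.0000
V0=4.9715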